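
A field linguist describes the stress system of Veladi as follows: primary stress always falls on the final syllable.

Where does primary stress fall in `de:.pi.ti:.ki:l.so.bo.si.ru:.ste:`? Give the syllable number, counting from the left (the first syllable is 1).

The word has 9 syllables; the final syllable is syllable 9 (ste:).
Primary stress: syllable 9 → de:.pi.ti:.ki:l.so.bo.si.ru:.ˈste:.

9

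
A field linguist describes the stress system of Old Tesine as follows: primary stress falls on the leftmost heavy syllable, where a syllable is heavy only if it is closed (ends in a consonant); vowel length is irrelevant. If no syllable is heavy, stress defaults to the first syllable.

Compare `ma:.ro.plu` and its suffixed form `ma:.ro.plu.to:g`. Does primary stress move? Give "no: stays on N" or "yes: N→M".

Base `ma:.ro.plu` (3 syllables):
  Weights: 1 ma: L, 2 ro L, 3 plu L.
  No heavy syllable in the domain; default to the first syllable = syllable 1.
  → primary stress on syllable 1.
Suffixed `ma:.ro.plu.to:g` (4 syllables):
  Weights: 1 ma: L, 2 ro L, 3 plu L, 4 to:g H.
  Heavy syllables in the domain: 4. The leftmost is syllable 4 (to:g).
  → primary stress on syllable 4.

yes: 1→4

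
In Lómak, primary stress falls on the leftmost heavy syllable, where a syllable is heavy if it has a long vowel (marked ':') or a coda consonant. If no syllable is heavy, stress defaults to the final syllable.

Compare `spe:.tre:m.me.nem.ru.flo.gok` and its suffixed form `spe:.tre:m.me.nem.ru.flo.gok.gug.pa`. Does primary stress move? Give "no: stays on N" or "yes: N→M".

no: stays on 1

Base `spe:.tre:m.me.nem.ru.flo.gok` (7 syllables):
  Weights: 1 spe: H, 2 tre:m H, 3 me L, 4 nem H, 5 ru L, 6 flo L, 7 gok H.
  Heavy syllables in the domain: 1, 2, 4, 7. The leftmost is syllable 1 (spe:).
  → primary stress on syllable 1.
Suffixed `spe:.tre:m.me.nem.ru.flo.gok.gug.pa` (9 syllables):
  Weights: 1 spe: H, 2 tre:m H, 3 me L, 4 nem H, 5 ru L, 6 flo L, 7 gok H, 8 gug H, 9 pa L.
  Heavy syllables in the domain: 1, 2, 4, 7, 8. The leftmost is syllable 1 (spe:).
  → primary stress on syllable 1.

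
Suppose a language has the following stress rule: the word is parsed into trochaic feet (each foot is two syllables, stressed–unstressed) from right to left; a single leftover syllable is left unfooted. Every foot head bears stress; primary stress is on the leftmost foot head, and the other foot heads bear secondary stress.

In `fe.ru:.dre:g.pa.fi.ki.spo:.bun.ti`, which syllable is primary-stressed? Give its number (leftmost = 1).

Parse right to left into trochaic (ˈσσ) feet: fe (ˈru:.dre:g) (ˈpa.fi) (ˈki.spo:) (ˈbun.ti). Syllable 1 is left unfooted.
Foot heads (stressed positions): 2, 4, 6, 8.
End Rule Leftmost: primary stress on the leftmost head = syllable 2.
Primary stress: syllable 2 → fe.ˈru:.dre:g.pa.fi.ki.spo:.bun.ti.

2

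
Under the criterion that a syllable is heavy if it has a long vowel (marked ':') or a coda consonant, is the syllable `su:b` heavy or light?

`su:b`: long vowel, closed (coda /b/). Long vowel and closed → heavy.

heavy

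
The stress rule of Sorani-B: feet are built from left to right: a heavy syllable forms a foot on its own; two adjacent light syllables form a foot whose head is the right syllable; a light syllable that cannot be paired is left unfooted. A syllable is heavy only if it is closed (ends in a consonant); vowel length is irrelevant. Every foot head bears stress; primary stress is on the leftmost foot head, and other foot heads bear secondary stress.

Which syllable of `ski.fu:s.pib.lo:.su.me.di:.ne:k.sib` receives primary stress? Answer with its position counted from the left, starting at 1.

Weights: 1 ski L, 2 fu:s H, 3 pib H, 4 lo: L, 5 su L, 6 me L, 7 di: L, 8 ne:k H, 9 sib H.
Parse left to right (heavy = foot alone; LL = one foot; stranded L unfooted): ski (ˈfu:s) (ˈpib) (lo:.ˈsu) (me.ˈdi:) (ˈne:k) (ˈsib).
Foot heads: 2, 3, 5, 7, 8, 9.
Primary stress on the leftmost head = syllable 2.
Primary stress: syllable 2 → ski.ˈfu:s.pib.lo:.su.me.di:.ne:k.sib.

2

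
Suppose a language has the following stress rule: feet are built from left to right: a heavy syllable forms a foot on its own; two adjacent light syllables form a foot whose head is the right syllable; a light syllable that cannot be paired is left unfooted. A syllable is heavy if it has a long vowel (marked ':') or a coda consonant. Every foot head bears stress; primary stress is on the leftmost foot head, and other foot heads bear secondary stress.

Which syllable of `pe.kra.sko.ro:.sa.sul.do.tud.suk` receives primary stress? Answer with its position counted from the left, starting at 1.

Weights: 1 pe L, 2 kra L, 3 sko L, 4 ro: H, 5 sa L, 6 sul H, 7 do L, 8 tud H, 9 suk H.
Parse left to right (heavy = foot alone; LL = one foot; stranded L unfooted): (pe.ˈkra) sko (ˈro:) sa (ˈsul) do (ˈtud) (ˈsuk).
Foot heads: 2, 4, 6, 8, 9.
Primary stress on the leftmost head = syllable 2.
Primary stress: syllable 2 → pe.ˈkra.sko.ro:.sa.sul.do.tud.suk.

2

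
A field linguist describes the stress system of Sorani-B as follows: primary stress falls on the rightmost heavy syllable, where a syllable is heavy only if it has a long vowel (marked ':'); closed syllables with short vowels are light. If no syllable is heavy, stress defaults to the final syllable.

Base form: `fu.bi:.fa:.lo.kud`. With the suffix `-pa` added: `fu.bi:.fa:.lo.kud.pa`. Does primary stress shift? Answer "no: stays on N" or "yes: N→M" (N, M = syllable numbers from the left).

Base `fu.bi:.fa:.lo.kud` (5 syllables):
  Weights: 1 fu L, 2 bi: H, 3 fa: H, 4 lo L, 5 kud L.
  Heavy syllables in the domain: 2, 3. The rightmost is syllable 3 (fa:).
  → primary stress on syllable 3.
Suffixed `fu.bi:.fa:.lo.kud.pa` (6 syllables):
  Weights: 1 fu L, 2 bi: H, 3 fa: H, 4 lo L, 5 kud L, 6 pa L.
  Heavy syllables in the domain: 2, 3. The rightmost is syllable 3 (fa:).
  → primary stress on syllable 3.

no: stays on 3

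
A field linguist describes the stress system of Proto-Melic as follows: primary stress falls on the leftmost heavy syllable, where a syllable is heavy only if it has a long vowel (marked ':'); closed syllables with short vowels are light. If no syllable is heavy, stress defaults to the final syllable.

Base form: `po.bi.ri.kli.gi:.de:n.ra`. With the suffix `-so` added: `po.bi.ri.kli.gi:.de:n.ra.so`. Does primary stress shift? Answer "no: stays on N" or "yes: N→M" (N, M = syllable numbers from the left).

no: stays on 5

Base `po.bi.ri.kli.gi:.de:n.ra` (7 syllables):
  Weights: 1 po L, 2 bi L, 3 ri L, 4 kli L, 5 gi: H, 6 de:n H, 7 ra L.
  Heavy syllables in the domain: 5, 6. The leftmost is syllable 5 (gi:).
  → primary stress on syllable 5.
Suffixed `po.bi.ri.kli.gi:.de:n.ra.so` (8 syllables):
  Weights: 1 po L, 2 bi L, 3 ri L, 4 kli L, 5 gi: H, 6 de:n H, 7 ra L, 8 so L.
  Heavy syllables in the domain: 5, 6. The leftmost is syllable 5 (gi:).
  → primary stress on syllable 5.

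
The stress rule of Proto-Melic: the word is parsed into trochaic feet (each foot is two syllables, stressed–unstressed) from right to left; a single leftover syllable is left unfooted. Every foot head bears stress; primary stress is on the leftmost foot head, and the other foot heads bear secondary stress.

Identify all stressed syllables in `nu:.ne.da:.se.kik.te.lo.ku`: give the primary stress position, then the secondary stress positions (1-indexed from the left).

primary 1, secondary 3, 5, 7

Parse right to left into trochaic (ˈσσ) feet: (ˈnu:.ne) (ˈda:.se) (ˈkik.te) (ˈlo.ku).
Foot heads (stressed positions): 1, 3, 5, 7.
End Rule Leftmost: primary stress on the leftmost head = syllable 1.
Secondary stress on 3, 5, 7: ˈnu:.ne.ˌda:.se.ˌkik.te.ˌlo.ku.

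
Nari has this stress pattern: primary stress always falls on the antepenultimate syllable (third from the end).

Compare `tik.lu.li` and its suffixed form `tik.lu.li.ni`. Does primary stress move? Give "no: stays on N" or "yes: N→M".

Base `tik.lu.li` (3 syllables):
  The word has 3 syllables; the antepenultimate syllable (third from the end) is syllable 1 (tik).
  → primary stress on syllable 1.
Suffixed `tik.lu.li.ni` (4 syllables):
  The word has 4 syllables; the antepenultimate syllable (third from the end) is syllable 2 (lu).
  → primary stress on syllable 2.

yes: 1→2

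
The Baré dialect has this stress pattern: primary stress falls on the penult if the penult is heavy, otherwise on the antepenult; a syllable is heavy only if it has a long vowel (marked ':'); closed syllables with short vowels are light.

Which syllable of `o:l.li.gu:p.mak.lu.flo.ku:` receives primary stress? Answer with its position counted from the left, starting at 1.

5

Weights: 5 lu L, 6 flo L, 7 ku: H.
The penult (syllable 6, flo) is light, so stress falls on the antepenult (syllable 5, lu).
Primary stress: syllable 5 → o:l.li.gu:p.mak.ˈlu.flo.ku:.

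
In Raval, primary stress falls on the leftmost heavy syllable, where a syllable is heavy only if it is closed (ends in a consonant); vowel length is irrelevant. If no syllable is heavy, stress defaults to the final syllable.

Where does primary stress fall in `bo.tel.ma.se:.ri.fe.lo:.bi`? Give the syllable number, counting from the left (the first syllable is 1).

2

Weights: 1 bo L, 2 tel H, 3 ma L, 4 se: L, 5 ri L, 6 fe L, 7 lo: L, 8 bi L.
Heavy syllables in the domain: 2. The leftmost is syllable 2 (tel).
Primary stress: syllable 2 → bo.ˈtel.ma.se:.ri.fe.lo:.bi.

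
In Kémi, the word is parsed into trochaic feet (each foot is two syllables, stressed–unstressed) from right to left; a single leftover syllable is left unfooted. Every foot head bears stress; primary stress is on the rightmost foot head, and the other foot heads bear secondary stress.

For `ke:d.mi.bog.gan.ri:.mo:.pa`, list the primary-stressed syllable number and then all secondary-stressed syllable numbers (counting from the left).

Parse right to left into trochaic (ˈσσ) feet: ke:d (ˈmi.bog) (ˈgan.ri:) (ˈmo:.pa). Syllable 1 is left unfooted.
Foot heads (stressed positions): 2, 4, 6.
End Rule Rightmost: primary stress on the rightmost head = syllable 6.
Secondary stress on 2, 4: ke:d.ˌmi.bog.ˌgan.ri:.ˈmo:.pa.

primary 6, secondary 2, 4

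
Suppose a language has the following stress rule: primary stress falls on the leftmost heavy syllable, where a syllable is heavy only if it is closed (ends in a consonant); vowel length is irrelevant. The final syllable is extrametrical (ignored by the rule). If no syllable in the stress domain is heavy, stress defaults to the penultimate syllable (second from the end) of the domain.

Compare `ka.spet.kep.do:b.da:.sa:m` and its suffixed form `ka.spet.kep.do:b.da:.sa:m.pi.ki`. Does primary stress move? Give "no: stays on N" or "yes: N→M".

no: stays on 2

Base `ka.spet.kep.do:b.da:.sa:m` (6 syllables):
  The final syllable (6, sa:m) is extrametrical; the stress domain is syllables 1–5.
  Weights: 1 ka L, 2 spet H, 3 kep H, 4 do:b H, 5 da: L.
  Heavy syllables in the domain: 2, 3, 4. The leftmost is syllable 2 (spet).
  → primary stress on syllable 2.
Suffixed `ka.spet.kep.do:b.da:.sa:m.pi.ki` (8 syllables):
  The final syllable (8, ki) is extrametrical; the stress domain is syllables 1–7.
  Weights: 1 ka L, 2 spet H, 3 kep H, 4 do:b H, 5 da: L, 6 sa:m H, 7 pi L.
  Heavy syllables in the domain: 2, 3, 4, 6. The leftmost is syllable 2 (spet).
  → primary stress on syllable 2.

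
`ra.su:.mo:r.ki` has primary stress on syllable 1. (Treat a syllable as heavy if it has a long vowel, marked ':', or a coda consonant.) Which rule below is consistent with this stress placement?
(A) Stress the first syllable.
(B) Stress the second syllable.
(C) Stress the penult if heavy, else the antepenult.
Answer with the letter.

A

Rule A → syllable 1 ✓.
Rule B → syllable 2 (observed: 1).
Rule C → syllable 3 (observed: 1).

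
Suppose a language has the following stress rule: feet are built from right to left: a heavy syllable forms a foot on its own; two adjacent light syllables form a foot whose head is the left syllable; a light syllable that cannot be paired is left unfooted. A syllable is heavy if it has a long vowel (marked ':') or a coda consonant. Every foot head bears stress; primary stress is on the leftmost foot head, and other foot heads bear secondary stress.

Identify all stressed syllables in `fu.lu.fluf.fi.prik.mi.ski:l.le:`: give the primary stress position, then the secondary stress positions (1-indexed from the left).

primary 1, secondary 3, 5, 7, 8

Weights: 1 fu L, 2 lu L, 3 fluf H, 4 fi L, 5 prik H, 6 mi L, 7 ski:l H, 8 le: H.
Parse right to left (heavy = foot alone; LL = one foot; stranded L unfooted): (ˈfu.lu) (ˈfluf) fi (ˈprik) mi (ˈski:l) (ˈle:).
Foot heads: 1, 3, 5, 7, 8.
Primary stress on the leftmost head = syllable 1.
Secondary stress on 3, 5, 7, 8: ˈfu.lu.ˌfluf.fi.ˌprik.mi.ˌski:l.ˌle:.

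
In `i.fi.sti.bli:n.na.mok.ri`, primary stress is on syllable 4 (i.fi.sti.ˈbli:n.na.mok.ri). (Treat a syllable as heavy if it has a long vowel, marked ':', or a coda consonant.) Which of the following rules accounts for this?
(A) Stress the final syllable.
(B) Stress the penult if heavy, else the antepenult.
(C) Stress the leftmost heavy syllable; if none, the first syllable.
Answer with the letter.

Rule A → syllable 7 (observed: 4).
Rule B → syllable 6 (observed: 4).
Rule C → syllable 4 ✓.

C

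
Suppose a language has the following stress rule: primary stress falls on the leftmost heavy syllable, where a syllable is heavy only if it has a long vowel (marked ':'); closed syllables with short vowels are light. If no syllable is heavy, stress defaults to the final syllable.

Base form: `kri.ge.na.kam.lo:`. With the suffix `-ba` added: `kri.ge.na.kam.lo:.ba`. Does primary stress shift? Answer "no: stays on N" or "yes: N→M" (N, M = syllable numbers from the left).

Base `kri.ge.na.kam.lo:` (5 syllables):
  Weights: 1 kri L, 2 ge L, 3 na L, 4 kam L, 5 lo: H.
  Heavy syllables in the domain: 5. The leftmost is syllable 5 (lo:).
  → primary stress on syllable 5.
Suffixed `kri.ge.na.kam.lo:.ba` (6 syllables):
  Weights: 1 kri L, 2 ge L, 3 na L, 4 kam L, 5 lo: H, 6 ba L.
  Heavy syllables in the domain: 5. The leftmost is syllable 5 (lo:).
  → primary stress on syllable 5.

no: stays on 5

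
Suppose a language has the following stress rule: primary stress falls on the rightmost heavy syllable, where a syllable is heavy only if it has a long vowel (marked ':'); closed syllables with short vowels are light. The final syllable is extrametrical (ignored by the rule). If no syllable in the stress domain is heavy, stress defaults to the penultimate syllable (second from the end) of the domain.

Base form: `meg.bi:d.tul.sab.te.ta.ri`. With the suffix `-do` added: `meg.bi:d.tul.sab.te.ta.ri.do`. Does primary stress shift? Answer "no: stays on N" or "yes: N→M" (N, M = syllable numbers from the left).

no: stays on 2

Base `meg.bi:d.tul.sab.te.ta.ri` (7 syllables):
  The final syllable (7, ri) is extrametrical; the stress domain is syllables 1–6.
  Weights: 1 meg L, 2 bi:d H, 3 tul L, 4 sab L, 5 te L, 6 ta L.
  Heavy syllables in the domain: 2. The rightmost is syllable 2 (bi:d).
  → primary stress on syllable 2.
Suffixed `meg.bi:d.tul.sab.te.ta.ri.do` (8 syllables):
  The final syllable (8, do) is extrametrical; the stress domain is syllables 1–7.
  Weights: 1 meg L, 2 bi:d H, 3 tul L, 4 sab L, 5 te L, 6 ta L, 7 ri L.
  Heavy syllables in the domain: 2. The rightmost is syllable 2 (bi:d).
  → primary stress on syllable 2.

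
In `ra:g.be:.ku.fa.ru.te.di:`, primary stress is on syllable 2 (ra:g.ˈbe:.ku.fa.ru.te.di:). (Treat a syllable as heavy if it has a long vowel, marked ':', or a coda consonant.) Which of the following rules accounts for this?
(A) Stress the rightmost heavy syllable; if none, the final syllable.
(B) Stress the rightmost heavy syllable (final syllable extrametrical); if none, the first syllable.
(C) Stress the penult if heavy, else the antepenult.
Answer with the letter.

B

Rule A → syllable 7 (observed: 2).
Rule B → syllable 2 ✓.
Rule C → syllable 5 (observed: 2).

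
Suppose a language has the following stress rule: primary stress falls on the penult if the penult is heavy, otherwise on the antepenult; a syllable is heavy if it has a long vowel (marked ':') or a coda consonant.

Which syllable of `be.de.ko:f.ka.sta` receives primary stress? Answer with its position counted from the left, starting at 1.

Weights: 3 ko:f H, 4 ka L, 5 sta L.
The penult (syllable 4, ka) is light, so stress falls on the antepenult (syllable 3, ko:f).
Primary stress: syllable 3 → be.de.ˈko:f.ka.sta.

3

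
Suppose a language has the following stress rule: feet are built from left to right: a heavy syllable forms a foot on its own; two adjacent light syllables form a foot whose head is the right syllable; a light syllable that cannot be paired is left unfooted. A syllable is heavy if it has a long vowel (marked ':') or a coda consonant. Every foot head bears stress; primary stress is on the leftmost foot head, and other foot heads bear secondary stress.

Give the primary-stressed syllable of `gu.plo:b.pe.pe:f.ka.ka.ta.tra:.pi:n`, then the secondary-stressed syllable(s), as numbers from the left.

Weights: 1 gu L, 2 plo:b H, 3 pe L, 4 pe:f H, 5 ka L, 6 ka L, 7 ta L, 8 tra: H, 9 pi:n H.
Parse left to right (heavy = foot alone; LL = one foot; stranded L unfooted): gu (ˈplo:b) pe (ˈpe:f) (ka.ˈka) ta (ˈtra:) (ˈpi:n).
Foot heads: 2, 4, 6, 8, 9.
Primary stress on the leftmost head = syllable 2.
Secondary stress on 4, 6, 8, 9: gu.ˈplo:b.pe.ˌpe:f.ka.ˌka.ta.ˌtra:.ˌpi:n.

primary 2, secondary 4, 6, 8, 9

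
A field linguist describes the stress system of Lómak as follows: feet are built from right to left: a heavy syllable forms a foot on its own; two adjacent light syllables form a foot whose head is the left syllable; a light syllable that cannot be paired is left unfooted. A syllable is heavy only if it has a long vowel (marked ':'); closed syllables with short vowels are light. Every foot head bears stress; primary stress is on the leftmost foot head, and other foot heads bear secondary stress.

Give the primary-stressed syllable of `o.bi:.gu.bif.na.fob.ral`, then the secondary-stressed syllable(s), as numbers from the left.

Weights: 1 o L, 2 bi: H, 3 gu L, 4 bif L, 5 na L, 6 fob L, 7 ral L.
Parse right to left (heavy = foot alone; LL = one foot; stranded L unfooted): o (ˈbi:) gu (ˈbif.na) (ˈfob.ral).
Foot heads: 2, 4, 6.
Primary stress on the leftmost head = syllable 2.
Secondary stress on 4, 6: o.ˈbi:.gu.ˌbif.na.ˌfob.ral.

primary 2, secondary 4, 6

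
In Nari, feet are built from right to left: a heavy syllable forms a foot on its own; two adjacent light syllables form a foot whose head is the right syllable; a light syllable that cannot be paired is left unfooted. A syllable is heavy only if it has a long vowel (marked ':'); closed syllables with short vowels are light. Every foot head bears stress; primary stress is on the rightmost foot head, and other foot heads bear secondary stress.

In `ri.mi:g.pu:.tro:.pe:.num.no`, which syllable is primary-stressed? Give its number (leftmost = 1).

7

Weights: 1 ri L, 2 mi:g H, 3 pu: H, 4 tro: H, 5 pe: H, 6 num L, 7 no L.
Parse right to left (heavy = foot alone; LL = one foot; stranded L unfooted): ri (ˈmi:g) (ˈpu:) (ˈtro:) (ˈpe:) (num.ˈno).
Foot heads: 2, 3, 4, 5, 7.
Primary stress on the rightmost head = syllable 7.
Primary stress: syllable 7 → ri.mi:g.pu:.tro:.pe:.num.ˈno.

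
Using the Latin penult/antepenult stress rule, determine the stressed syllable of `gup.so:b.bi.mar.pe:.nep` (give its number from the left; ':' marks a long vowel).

Classical Latin: stress the penult if heavy (long vowel or closed), else the antepenult.
Weights: 4 mar H, 5 pe: H, 6 nep H.
The penult (syllable 5, pe:) is heavy, so it takes stress.
Stress on syllable 5: gup.so:b.bi.mar.ˈpe:.nep.

5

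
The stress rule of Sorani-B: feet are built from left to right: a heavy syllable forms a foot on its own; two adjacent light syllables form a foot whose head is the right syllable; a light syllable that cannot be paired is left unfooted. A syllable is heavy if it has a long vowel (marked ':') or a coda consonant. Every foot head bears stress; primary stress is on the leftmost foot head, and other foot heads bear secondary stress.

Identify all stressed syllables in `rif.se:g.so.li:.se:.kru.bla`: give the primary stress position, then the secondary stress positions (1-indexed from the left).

Weights: 1 rif H, 2 se:g H, 3 so L, 4 li: H, 5 se: H, 6 kru L, 7 bla L.
Parse left to right (heavy = foot alone; LL = one foot; stranded L unfooted): (ˈrif) (ˈse:g) so (ˈli:) (ˈse:) (kru.ˈbla).
Foot heads: 1, 2, 4, 5, 7.
Primary stress on the leftmost head = syllable 1.
Secondary stress on 2, 4, 5, 7: ˈrif.ˌse:g.so.ˌli:.ˌse:.kru.ˌbla.

primary 1, secondary 2, 4, 5, 7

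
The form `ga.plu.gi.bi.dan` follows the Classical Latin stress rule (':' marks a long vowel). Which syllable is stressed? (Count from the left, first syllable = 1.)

Classical Latin: stress the penult if heavy (long vowel or closed), else the antepenult.
Weights: 3 gi L, 4 bi L, 5 dan H.
The penult (syllable 4, bi) is light, so stress falls on the antepenult (syllable 3, gi).
Stress on syllable 3: ga.plu.ˈgi.bi.dan.

3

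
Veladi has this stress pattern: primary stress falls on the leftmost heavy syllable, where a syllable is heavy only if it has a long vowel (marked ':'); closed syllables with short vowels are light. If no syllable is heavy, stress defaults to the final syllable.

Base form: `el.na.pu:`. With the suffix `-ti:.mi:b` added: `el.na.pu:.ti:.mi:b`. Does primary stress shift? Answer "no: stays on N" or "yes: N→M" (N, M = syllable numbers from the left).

Base `el.na.pu:` (3 syllables):
  Weights: 1 el L, 2 na L, 3 pu: H.
  Heavy syllables in the domain: 3. The leftmost is syllable 3 (pu:).
  → primary stress on syllable 3.
Suffixed `el.na.pu:.ti:.mi:b` (5 syllables):
  Weights: 1 el L, 2 na L, 3 pu: H, 4 ti: H, 5 mi:b H.
  Heavy syllables in the domain: 3, 4, 5. The leftmost is syllable 3 (pu:).
  → primary stress on syllable 3.

no: stays on 3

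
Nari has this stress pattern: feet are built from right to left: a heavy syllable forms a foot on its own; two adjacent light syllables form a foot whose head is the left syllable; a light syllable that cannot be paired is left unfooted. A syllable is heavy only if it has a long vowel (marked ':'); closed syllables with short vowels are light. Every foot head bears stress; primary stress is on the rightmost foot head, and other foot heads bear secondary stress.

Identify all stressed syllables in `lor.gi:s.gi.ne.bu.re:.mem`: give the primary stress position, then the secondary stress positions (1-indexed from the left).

primary 6, secondary 2, 4

Weights: 1 lor L, 2 gi:s H, 3 gi L, 4 ne L, 5 bu L, 6 re: H, 7 mem L.
Parse right to left (heavy = foot alone; LL = one foot; stranded L unfooted): lor (ˈgi:s) gi (ˈne.bu) (ˈre:) mem.
Foot heads: 2, 4, 6.
Primary stress on the rightmost head = syllable 6.
Secondary stress on 2, 4: lor.ˌgi:s.gi.ˌne.bu.ˈre:.mem.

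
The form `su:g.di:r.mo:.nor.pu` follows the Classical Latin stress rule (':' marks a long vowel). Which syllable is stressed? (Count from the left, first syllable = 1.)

Classical Latin: stress the penult if heavy (long vowel or closed), else the antepenult.
Weights: 3 mo: H, 4 nor H, 5 pu L.
The penult (syllable 4, nor) is heavy, so it takes stress.
Stress on syllable 4: su:g.di:r.mo:.ˈnor.pu.

4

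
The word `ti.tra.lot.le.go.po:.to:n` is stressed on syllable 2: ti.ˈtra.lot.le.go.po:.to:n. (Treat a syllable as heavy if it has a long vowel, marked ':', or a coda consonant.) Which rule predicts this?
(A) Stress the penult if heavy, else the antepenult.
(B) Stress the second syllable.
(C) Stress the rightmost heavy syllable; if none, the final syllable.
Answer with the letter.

B

Rule A → syllable 6 (observed: 2).
Rule B → syllable 2 ✓.
Rule C → syllable 7 (observed: 2).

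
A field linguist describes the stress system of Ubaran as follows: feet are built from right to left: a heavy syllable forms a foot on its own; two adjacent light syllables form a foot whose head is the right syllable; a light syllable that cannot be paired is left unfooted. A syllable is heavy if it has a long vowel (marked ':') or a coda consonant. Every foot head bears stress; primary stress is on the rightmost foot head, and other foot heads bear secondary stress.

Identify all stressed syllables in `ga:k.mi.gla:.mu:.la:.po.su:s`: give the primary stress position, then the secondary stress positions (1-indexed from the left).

Weights: 1 ga:k H, 2 mi L, 3 gla: H, 4 mu: H, 5 la: H, 6 po L, 7 su:s H.
Parse right to left (heavy = foot alone; LL = one foot; stranded L unfooted): (ˈga:k) mi (ˈgla:) (ˈmu:) (ˈla:) po (ˈsu:s).
Foot heads: 1, 3, 4, 5, 7.
Primary stress on the rightmost head = syllable 7.
Secondary stress on 1, 3, 4, 5: ˌga:k.mi.ˌgla:.ˌmu:.ˌla:.po.ˈsu:s.

primary 7, secondary 1, 3, 4, 5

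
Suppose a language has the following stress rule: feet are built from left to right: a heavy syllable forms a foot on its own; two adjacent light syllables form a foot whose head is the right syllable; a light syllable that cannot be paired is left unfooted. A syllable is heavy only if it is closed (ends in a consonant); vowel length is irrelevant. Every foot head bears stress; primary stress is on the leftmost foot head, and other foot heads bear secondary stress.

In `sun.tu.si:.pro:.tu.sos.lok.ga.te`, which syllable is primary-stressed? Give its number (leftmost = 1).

Weights: 1 sun H, 2 tu L, 3 si: L, 4 pro: L, 5 tu L, 6 sos H, 7 lok H, 8 ga L, 9 te L.
Parse left to right (heavy = foot alone; LL = one foot; stranded L unfooted): (ˈsun) (tu.ˈsi:) (pro:.ˈtu) (ˈsos) (ˈlok) (ga.ˈte).
Foot heads: 1, 3, 5, 6, 7, 9.
Primary stress on the leftmost head = syllable 1.
Primary stress: syllable 1 → ˈsun.tu.si:.pro:.tu.sos.lok.ga.te.

1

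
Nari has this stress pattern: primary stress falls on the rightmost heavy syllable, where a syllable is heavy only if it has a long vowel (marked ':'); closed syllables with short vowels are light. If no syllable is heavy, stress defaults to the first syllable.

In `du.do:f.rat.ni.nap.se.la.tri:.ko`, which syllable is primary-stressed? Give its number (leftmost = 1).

Weights: 1 du L, 2 do:f H, 3 rat L, 4 ni L, 5 nap L, 6 se L, 7 la L, 8 tri: H, 9 ko L.
Heavy syllables in the domain: 2, 8. The rightmost is syllable 8 (tri:).
Primary stress: syllable 8 → du.do:f.rat.ni.nap.se.la.ˈtri:.ko.

8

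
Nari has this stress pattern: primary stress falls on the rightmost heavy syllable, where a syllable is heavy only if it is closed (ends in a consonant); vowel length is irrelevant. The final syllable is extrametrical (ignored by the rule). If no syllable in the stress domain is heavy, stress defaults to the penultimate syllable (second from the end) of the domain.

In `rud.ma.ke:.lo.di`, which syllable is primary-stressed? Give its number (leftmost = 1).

The final syllable (5, di) is extrametrical; the stress domain is syllables 1–4.
Weights: 1 rud H, 2 ma L, 3 ke: L, 4 lo L.
Heavy syllables in the domain: 1. The rightmost is syllable 1 (rud).
Primary stress: syllable 1 → ˈrud.ma.ke:.lo.di.

1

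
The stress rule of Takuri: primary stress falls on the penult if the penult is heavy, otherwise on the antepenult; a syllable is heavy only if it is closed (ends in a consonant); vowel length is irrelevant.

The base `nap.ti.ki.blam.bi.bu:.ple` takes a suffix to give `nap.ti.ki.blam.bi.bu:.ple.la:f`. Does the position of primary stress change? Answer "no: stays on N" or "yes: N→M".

Base `nap.ti.ki.blam.bi.bu:.ple` (7 syllables):
  Weights: 5 bi L, 6 bu: L, 7 ple L.
  The penult (syllable 6, bu:) is light, so stress falls on the antepenult (syllable 5, bi).
  → primary stress on syllable 5.
Suffixed `nap.ti.ki.blam.bi.bu:.ple.la:f` (8 syllables):
  Weights: 6 bu: L, 7 ple L, 8 la:f H.
  The penult (syllable 7, ple) is light, so stress falls on the antepenult (syllable 6, bu:).
  → primary stress on syllable 6.

yes: 5→6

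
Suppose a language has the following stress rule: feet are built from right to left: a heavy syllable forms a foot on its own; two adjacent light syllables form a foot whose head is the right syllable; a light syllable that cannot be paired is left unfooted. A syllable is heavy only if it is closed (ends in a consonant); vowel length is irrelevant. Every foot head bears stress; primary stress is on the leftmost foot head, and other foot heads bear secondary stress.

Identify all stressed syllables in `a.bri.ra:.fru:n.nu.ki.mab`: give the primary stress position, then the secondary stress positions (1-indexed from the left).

primary 3, secondary 4, 6, 7

Weights: 1 a L, 2 bri L, 3 ra: L, 4 fru:n H, 5 nu L, 6 ki L, 7 mab H.
Parse right to left (heavy = foot alone; LL = one foot; stranded L unfooted): a (bri.ˈra:) (ˈfru:n) (nu.ˈki) (ˈmab).
Foot heads: 3, 4, 6, 7.
Primary stress on the leftmost head = syllable 3.
Secondary stress on 4, 6, 7: a.bri.ˈra:.ˌfru:n.nu.ˌki.ˌmab.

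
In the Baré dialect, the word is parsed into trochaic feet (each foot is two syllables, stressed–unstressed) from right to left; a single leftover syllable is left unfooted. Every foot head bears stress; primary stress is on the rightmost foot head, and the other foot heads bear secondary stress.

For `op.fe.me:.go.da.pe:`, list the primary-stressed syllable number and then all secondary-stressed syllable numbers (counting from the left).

primary 5, secondary 1, 3

Parse right to left into trochaic (ˈσσ) feet: (ˈop.fe) (ˈme:.go) (ˈda.pe:).
Foot heads (stressed positions): 1, 3, 5.
End Rule Rightmost: primary stress on the rightmost head = syllable 5.
Secondary stress on 1, 3: ˌop.fe.ˌme:.go.ˈda.pe:.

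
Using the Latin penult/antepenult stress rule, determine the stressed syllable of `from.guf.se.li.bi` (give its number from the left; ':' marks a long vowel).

3

Classical Latin: stress the penult if heavy (long vowel or closed), else the antepenult.
Weights: 3 se L, 4 li L, 5 bi L.
The penult (syllable 4, li) is light, so stress falls on the antepenult (syllable 3, se).
Stress on syllable 3: from.guf.ˈse.li.bi.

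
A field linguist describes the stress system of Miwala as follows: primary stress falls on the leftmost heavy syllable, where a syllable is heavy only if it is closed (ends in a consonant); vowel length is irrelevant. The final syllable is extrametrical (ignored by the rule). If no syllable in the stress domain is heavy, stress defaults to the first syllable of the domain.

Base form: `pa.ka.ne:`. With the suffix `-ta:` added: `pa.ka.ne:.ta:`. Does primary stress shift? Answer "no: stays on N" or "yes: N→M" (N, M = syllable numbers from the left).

no: stays on 1

Base `pa.ka.ne:` (3 syllables):
  The final syllable (3, ne:) is extrametrical; the stress domain is syllables 1–2.
  Weights: 1 pa L, 2 ka L.
  No heavy syllable in the domain; default to the first syllable of the domain = syllable 1.
  → primary stress on syllable 1.
Suffixed `pa.ka.ne:.ta:` (4 syllables):
  The final syllable (4, ta:) is extrametrical; the stress domain is syllables 1–3.
  Weights: 1 pa L, 2 ka L, 3 ne: L.
  No heavy syllable in the domain; default to the first syllable of the domain = syllable 1.
  → primary stress on syllable 1.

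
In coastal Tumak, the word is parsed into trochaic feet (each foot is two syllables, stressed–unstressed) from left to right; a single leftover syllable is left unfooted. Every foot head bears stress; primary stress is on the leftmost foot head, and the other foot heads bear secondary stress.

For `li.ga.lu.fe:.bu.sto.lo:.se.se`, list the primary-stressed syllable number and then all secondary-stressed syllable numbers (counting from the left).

Parse left to right into trochaic (ˈσσ) feet: (ˈli.ga) (ˈlu.fe:) (ˈbu.sto) (ˈlo:.se) se. Syllable 9 is left unfooted.
Foot heads (stressed positions): 1, 3, 5, 7.
End Rule Leftmost: primary stress on the leftmost head = syllable 1.
Secondary stress on 3, 5, 7: ˈli.ga.ˌlu.fe:.ˌbu.sto.ˌlo:.se.se.

primary 1, secondary 3, 5, 7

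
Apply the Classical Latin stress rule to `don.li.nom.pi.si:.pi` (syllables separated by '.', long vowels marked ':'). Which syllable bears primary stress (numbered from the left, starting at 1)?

5

Classical Latin: stress the penult if heavy (long vowel or closed), else the antepenult.
Weights: 4 pi L, 5 si: H, 6 pi L.
The penult (syllable 5, si:) is heavy, so it takes stress.
Stress on syllable 5: don.li.nom.pi.ˈsi:.pi.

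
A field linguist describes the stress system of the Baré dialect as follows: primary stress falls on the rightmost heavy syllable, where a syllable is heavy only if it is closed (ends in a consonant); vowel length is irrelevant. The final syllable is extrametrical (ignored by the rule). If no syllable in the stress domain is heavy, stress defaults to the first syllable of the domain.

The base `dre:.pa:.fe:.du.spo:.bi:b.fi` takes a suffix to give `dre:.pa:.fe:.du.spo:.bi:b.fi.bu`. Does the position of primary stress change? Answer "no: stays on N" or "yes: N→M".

Base `dre:.pa:.fe:.du.spo:.bi:b.fi` (7 syllables):
  The final syllable (7, fi) is extrametrical; the stress domain is syllables 1–6.
  Weights: 1 dre: L, 2 pa: L, 3 fe: L, 4 du L, 5 spo: L, 6 bi:b H.
  Heavy syllables in the domain: 6. The rightmost is syllable 6 (bi:b).
  → primary stress on syllable 6.
Suffixed `dre:.pa:.fe:.du.spo:.bi:b.fi.bu` (8 syllables):
  The final syllable (8, bu) is extrametrical; the stress domain is syllables 1–7.
  Weights: 1 dre: L, 2 pa: L, 3 fe: L, 4 du L, 5 spo: L, 6 bi:b H, 7 fi L.
  Heavy syllables in the domain: 6. The rightmost is syllable 6 (bi:b).
  → primary stress on syllable 6.

no: stays on 6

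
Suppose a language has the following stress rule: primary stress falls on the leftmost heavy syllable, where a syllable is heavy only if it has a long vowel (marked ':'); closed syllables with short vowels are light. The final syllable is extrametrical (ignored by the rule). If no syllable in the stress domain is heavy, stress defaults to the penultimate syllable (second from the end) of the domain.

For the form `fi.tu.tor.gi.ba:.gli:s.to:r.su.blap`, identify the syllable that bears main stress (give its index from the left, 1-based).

5

The final syllable (9, blap) is extrametrical; the stress domain is syllables 1–8.
Weights: 1 fi L, 2 tu L, 3 tor L, 4 gi L, 5 ba: H, 6 gli:s H, 7 to:r H, 8 su L.
Heavy syllables in the domain: 5, 6, 7. The leftmost is syllable 5 (ba:).
Primary stress: syllable 5 → fi.tu.tor.gi.ˈba:.gli:s.to:r.su.blap.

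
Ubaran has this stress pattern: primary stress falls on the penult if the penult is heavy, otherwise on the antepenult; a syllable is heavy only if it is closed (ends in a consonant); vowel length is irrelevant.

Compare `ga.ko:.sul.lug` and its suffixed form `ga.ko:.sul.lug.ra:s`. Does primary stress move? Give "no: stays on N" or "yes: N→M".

yes: 3→4

Base `ga.ko:.sul.lug` (4 syllables):
  Weights: 2 ko: L, 3 sul H, 4 lug H.
  The penult (syllable 3, sul) is heavy, so it takes stress.
  → primary stress on syllable 3.
Suffixed `ga.ko:.sul.lug.ra:s` (5 syllables):
  Weights: 3 sul H, 4 lug H, 5 ra:s H.
  The penult (syllable 4, lug) is heavy, so it takes stress.
  → primary stress on syllable 4.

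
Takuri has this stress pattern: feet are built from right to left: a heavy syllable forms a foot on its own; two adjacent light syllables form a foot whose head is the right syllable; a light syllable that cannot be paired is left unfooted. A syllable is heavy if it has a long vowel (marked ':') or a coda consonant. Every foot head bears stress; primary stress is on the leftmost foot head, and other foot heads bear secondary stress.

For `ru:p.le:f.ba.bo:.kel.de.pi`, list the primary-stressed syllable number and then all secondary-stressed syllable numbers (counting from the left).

Weights: 1 ru:p H, 2 le:f H, 3 ba L, 4 bo: H, 5 kel H, 6 de L, 7 pi L.
Parse right to left (heavy = foot alone; LL = one foot; stranded L unfooted): (ˈru:p) (ˈle:f) ba (ˈbo:) (ˈkel) (de.ˈpi).
Foot heads: 1, 2, 4, 5, 7.
Primary stress on the leftmost head = syllable 1.
Secondary stress on 2, 4, 5, 7: ˈru:p.ˌle:f.ba.ˌbo:.ˌkel.de.ˌpi.

primary 1, secondary 2, 4, 5, 7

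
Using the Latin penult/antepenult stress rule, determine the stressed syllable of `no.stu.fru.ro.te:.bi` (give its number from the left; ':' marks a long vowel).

5

Classical Latin: stress the penult if heavy (long vowel or closed), else the antepenult.
Weights: 4 ro L, 5 te: H, 6 bi L.
The penult (syllable 5, te:) is heavy, so it takes stress.
Stress on syllable 5: no.stu.fru.ro.ˈte:.bi.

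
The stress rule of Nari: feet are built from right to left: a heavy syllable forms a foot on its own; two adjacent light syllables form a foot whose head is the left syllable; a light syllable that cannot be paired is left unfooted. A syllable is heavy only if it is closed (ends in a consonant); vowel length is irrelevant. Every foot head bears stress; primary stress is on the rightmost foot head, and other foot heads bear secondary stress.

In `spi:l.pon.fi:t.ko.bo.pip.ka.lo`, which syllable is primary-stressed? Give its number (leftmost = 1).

7

Weights: 1 spi:l H, 2 pon H, 3 fi:t H, 4 ko L, 5 bo L, 6 pip H, 7 ka L, 8 lo L.
Parse right to left (heavy = foot alone; LL = one foot; stranded L unfooted): (ˈspi:l) (ˈpon) (ˈfi:t) (ˈko.bo) (ˈpip) (ˈka.lo).
Foot heads: 1, 2, 3, 4, 6, 7.
Primary stress on the rightmost head = syllable 7.
Primary stress: syllable 7 → spi:l.pon.fi:t.ko.bo.pip.ˈka.lo.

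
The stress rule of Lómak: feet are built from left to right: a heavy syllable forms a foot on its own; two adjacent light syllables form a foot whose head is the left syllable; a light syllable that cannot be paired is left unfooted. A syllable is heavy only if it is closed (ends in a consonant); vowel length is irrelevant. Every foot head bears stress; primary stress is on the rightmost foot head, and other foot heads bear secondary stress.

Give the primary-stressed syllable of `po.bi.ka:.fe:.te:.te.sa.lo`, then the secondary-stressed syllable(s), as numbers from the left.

primary 7, secondary 1, 3, 5

Weights: 1 po L, 2 bi L, 3 ka: L, 4 fe: L, 5 te: L, 6 te L, 7 sa L, 8 lo L.
Parse left to right (heavy = foot alone; LL = one foot; stranded L unfooted): (ˈpo.bi) (ˈka:.fe:) (ˈte:.te) (ˈsa.lo).
Foot heads: 1, 3, 5, 7.
Primary stress on the rightmost head = syllable 7.
Secondary stress on 1, 3, 5: ˌpo.bi.ˌka:.fe:.ˌte:.te.ˈsa.lo.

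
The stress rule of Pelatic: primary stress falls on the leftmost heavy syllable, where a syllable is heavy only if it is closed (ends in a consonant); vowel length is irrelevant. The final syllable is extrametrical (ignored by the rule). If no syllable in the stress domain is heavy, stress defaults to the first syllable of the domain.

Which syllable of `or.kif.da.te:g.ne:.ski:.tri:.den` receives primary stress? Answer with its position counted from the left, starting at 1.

1

The final syllable (8, den) is extrametrical; the stress domain is syllables 1–7.
Weights: 1 or H, 2 kif H, 3 da L, 4 te:g H, 5 ne: L, 6 ski: L, 7 tri: L.
Heavy syllables in the domain: 1, 2, 4. The leftmost is syllable 1 (or).
Primary stress: syllable 1 → ˈor.kif.da.te:g.ne:.ski:.tri:.den.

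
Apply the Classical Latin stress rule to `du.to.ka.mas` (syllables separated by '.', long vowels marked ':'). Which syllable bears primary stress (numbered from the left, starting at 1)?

Classical Latin: stress the penult if heavy (long vowel or closed), else the antepenult.
Weights: 2 to L, 3 ka L, 4 mas H.
The penult (syllable 3, ka) is light, so stress falls on the antepenult (syllable 2, to).
Stress on syllable 2: du.ˈto.ka.mas.

2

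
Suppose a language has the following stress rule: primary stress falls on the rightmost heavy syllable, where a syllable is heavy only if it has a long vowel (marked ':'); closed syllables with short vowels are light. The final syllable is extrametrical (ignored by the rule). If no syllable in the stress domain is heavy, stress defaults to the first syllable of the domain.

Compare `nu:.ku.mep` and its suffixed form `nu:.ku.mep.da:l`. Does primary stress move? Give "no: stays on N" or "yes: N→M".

no: stays on 1

Base `nu:.ku.mep` (3 syllables):
  The final syllable (3, mep) is extrametrical; the stress domain is syllables 1–2.
  Weights: 1 nu: H, 2 ku L.
  Heavy syllables in the domain: 1. The rightmost is syllable 1 (nu:).
  → primary stress on syllable 1.
Suffixed `nu:.ku.mep.da:l` (4 syllables):
  The final syllable (4, da:l) is extrametrical; the stress domain is syllables 1–3.
  Weights: 1 nu: H, 2 ku L, 3 mep L.
  Heavy syllables in the domain: 1. The rightmost is syllable 1 (nu:).
  → primary stress on syllable 1.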